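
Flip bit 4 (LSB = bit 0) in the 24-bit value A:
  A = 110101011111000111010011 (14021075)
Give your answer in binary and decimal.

Mask = 1 << 4 = 000000000000000000010000
Bit 4 of A is 1; XOR with the mask flips it to 0.
  110101011111000111010011
^ 000000000000000000010000
--------------------------
  110101011111000111000011

Answer: 110101011111000111000011 (14021059)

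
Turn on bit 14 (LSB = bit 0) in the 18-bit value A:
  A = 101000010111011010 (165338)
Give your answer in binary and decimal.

Mask = 1 << 14 = 000100000000000000
Bit 14 of A is 0, so OR-ing with the mask flips it to 1.
  101000010111011010
| 000100000000000000
--------------------
  101100010111011010

Answer: 101100010111011010 (181722)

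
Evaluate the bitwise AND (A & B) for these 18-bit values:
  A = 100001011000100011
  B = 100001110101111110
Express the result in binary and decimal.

Apply & to each column (1 only where both bits are 1):
  100001011000100011
& 100001110101111110
--------------------
  100001010000100010

Answer: 100001010000100010 (136226)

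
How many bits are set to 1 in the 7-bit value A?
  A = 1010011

1010011
1-bits at positions (from bit 0 = LSB): 0, 1, 4, 6
Count = 4

Answer: 4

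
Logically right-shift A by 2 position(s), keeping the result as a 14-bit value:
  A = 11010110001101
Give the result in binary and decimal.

Logical shift right by 2: drop the bottom 2 bit(s), prepend 2 zero(s) on the left.
  11010110001101  ->  keep [110101100011], discard [01], prepend 00
= 00110101100011

Answer: 00110101100011 (3427)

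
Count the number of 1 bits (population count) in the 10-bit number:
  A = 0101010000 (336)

0101010000
1-bits at positions (from bit 0 = LSB): 4, 6, 8
Count = 3

Answer: 3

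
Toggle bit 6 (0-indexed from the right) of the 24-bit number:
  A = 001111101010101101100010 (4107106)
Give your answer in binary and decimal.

Mask = 1 << 6 = 000000000000000001000000
Bit 6 of A is 1; XOR with the mask flips it to 0.
  001111101010101101100010
^ 000000000000000001000000
--------------------------
  001111101010101100100010

Answer: 001111101010101100100010 (4107042)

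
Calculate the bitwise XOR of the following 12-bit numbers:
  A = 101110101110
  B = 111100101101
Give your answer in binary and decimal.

Apply ^ to each column (1 where bits differ):
  101110101110
^ 111100101101
--------------
  010010000011

Answer: 010010000011 (1155)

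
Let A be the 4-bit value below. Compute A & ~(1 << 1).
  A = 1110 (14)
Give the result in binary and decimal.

Mask = ~(1 << 1) = 1101
Bit 1 of A is 1, so AND-ing with the mask clears it to 0.
  1110
& 1101
------
  1100

Answer: 1100 (12)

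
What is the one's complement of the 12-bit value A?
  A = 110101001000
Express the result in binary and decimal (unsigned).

Flip each bit (0->1, 1->0):
  110101001000
  001010110111

Answer: 001010110111 (695)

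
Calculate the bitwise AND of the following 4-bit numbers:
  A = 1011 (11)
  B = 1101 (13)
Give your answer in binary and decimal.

Apply & to each column (1 only where both bits are 1):
  1011
& 1101
------
  1001

Answer: 1001 (9)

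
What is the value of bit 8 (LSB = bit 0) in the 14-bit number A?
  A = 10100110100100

Bit 8 is the 9th from the right.
  10100110100100
       ^
That bit is 1.

Answer: 1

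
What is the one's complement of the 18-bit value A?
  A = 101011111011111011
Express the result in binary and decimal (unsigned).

Flip each bit (0->1, 1->0):
  101011111011111011
  010100000100000100

Answer: 010100000100000100 (82180)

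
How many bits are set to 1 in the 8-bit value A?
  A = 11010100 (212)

11010100
1-bits at positions (from bit 0 = LSB): 2, 4, 6, 7
Count = 4

Answer: 4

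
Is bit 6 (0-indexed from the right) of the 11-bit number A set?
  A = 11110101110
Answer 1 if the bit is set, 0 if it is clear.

Bit 6 is the 7th from the right.
  11110101110
      ^
That bit is 0.

Answer: 0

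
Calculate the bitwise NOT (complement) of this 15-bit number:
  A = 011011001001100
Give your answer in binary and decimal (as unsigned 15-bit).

Flip each bit (0->1, 1->0):
  011011001001100
  100100110110011

Answer: 100100110110011 (18867)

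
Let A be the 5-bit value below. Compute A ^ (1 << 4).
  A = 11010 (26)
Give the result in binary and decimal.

Mask = 1 << 4 = 10000
Bit 4 of A is 1; XOR with the mask flips it to 0.
  11010
^ 10000
-------
  01010

Answer: 01010 (10)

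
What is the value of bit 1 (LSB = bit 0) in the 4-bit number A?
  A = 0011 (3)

Bit 1 is the 2nd from the right.
  0011
    ^
That bit is 1.

Answer: 1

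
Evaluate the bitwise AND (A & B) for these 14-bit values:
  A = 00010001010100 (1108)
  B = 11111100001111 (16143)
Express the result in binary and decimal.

Apply & to each column (1 only where both bits are 1):
  00010001010100
& 11111100001111
----------------
  00010000000100

Answer: 00010000000100 (1028)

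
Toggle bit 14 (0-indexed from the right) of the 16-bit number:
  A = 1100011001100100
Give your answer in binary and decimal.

Mask = 1 << 14 = 0100000000000000
Bit 14 of A is 1; XOR with the mask flips it to 0.
  1100011001100100
^ 0100000000000000
------------------
  1000011001100100

Answer: 1000011001100100 (34404)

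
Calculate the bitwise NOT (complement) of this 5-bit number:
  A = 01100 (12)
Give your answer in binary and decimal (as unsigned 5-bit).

Flip each bit (0->1, 1->0):
  01100
  10011

Answer: 10011 (19)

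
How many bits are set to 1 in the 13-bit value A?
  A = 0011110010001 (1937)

0011110010001
1-bits at positions (from bit 0 = LSB): 0, 4, 7, 8, 9, 10
Count = 6

Answer: 6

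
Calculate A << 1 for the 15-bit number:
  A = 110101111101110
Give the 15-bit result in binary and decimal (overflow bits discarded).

Shift left by 1: drop the top 1 bit(s), append 1 zero(s) on the right.
  110101111101110  ->  discard [1], keep [10101111101110], append 0
= 101011111011100

Answer: 101011111011100 (22492)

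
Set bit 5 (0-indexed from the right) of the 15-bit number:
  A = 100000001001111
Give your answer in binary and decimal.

Mask = 1 << 5 = 000000000100000
Bit 5 of A is 0, so OR-ing with the mask flips it to 1.
  100000001001111
| 000000000100000
-----------------
  100000001101111

Answer: 100000001101111 (16495)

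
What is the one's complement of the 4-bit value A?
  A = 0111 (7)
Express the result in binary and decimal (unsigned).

Flip each bit (0->1, 1->0):
  0111
  1000

Answer: 1000 (8)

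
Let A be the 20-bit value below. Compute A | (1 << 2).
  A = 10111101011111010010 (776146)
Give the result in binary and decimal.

Mask = 1 << 2 = 00000000000000000100
Bit 2 of A is 0, so OR-ing with the mask flips it to 1.
  10111101011111010010
| 00000000000000000100
----------------------
  10111101011111010110

Answer: 10111101011111010110 (776150)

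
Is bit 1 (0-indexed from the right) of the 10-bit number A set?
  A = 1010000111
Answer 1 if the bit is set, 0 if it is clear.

Bit 1 is the 2nd from the right.
  1010000111
          ^
That bit is 1.

Answer: 1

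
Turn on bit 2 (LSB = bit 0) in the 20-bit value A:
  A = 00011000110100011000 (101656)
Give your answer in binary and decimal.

Mask = 1 << 2 = 00000000000000000100
Bit 2 of A is 0, so OR-ing with the mask flips it to 1.
  00011000110100011000
| 00000000000000000100
----------------------
  00011000110100011100

Answer: 00011000110100011100 (101660)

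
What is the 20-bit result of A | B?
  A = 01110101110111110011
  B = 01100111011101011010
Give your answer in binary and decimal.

Apply | to each column (1 where either bit is 1):
  01110101110111110011
| 01100111011101011010
----------------------
  01110111111111111011

Answer: 01110111111111111011 (491515)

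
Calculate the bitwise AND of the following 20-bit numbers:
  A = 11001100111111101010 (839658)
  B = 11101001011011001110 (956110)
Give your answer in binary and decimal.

Apply & to each column (1 only where both bits are 1):
  11001100111111101010
& 11101001011011001110
----------------------
  11001000011011001010

Answer: 11001000011011001010 (820938)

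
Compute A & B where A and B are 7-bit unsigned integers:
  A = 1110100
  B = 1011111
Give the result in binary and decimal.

Apply & to each column (1 only where both bits are 1):
  1110100
& 1011111
---------
  1010100

Answer: 1010100 (84)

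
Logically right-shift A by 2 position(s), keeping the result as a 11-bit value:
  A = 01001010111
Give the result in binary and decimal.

Logical shift right by 2: drop the bottom 2 bit(s), prepend 2 zero(s) on the left.
  01001010111  ->  keep [010010101], discard [11], prepend 00
= 00010010101

Answer: 00010010101 (149)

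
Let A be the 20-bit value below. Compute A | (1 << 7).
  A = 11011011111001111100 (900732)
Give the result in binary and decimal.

Mask = 1 << 7 = 00000000000010000000
Bit 7 of A is 0, so OR-ing with the mask flips it to 1.
  11011011111001111100
| 00000000000010000000
----------------------
  11011011111011111100

Answer: 11011011111011111100 (900860)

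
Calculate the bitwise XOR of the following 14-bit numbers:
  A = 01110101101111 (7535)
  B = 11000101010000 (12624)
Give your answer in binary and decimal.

Apply ^ to each column (1 where bits differ):
  01110101101111
^ 11000101010000
----------------
  10110000111111

Answer: 10110000111111 (11327)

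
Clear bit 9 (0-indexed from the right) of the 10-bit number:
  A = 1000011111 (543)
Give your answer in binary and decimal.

Mask = ~(1 << 9) = 0111111111
Bit 9 of A is 1, so AND-ing with the mask clears it to 0.
  1000011111
& 0111111111
------------
  0000011111

Answer: 0000011111 (31)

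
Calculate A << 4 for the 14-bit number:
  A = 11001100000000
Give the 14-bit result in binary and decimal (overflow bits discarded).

Shift left by 4: drop the top 4 bit(s), append 4 zero(s) on the right.
  11001100000000  ->  discard [1100], keep [1100000000], append 0000
= 11000000000000

Answer: 11000000000000 (12288)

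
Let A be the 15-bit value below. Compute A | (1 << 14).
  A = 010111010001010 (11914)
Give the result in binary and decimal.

Mask = 1 << 14 = 100000000000000
Bit 14 of A is 0, so OR-ing with the mask flips it to 1.
  010111010001010
| 100000000000000
-----------------
  110111010001010

Answer: 110111010001010 (28298)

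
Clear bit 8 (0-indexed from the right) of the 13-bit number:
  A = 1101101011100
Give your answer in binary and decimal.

Mask = ~(1 << 8) = 1111011111111
Bit 8 of A is 1, so AND-ing with the mask clears it to 0.
  1101101011100
& 1111011111111
---------------
  1101001011100

Answer: 1101001011100 (6748)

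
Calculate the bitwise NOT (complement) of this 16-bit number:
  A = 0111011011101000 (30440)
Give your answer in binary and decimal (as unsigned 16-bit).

Flip each bit (0->1, 1->0):
  0111011011101000
  1000100100010111

Answer: 1000100100010111 (35095)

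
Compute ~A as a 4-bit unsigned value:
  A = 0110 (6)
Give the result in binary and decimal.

Flip each bit (0->1, 1->0):
  0110
  1001

Answer: 1001 (9)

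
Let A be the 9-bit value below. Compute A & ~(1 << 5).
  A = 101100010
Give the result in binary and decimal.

Mask = ~(1 << 5) = 111011111
Bit 5 of A is 1, so AND-ing with the mask clears it to 0.
  101100010
& 111011111
-----------
  101000010

Answer: 101000010 (322)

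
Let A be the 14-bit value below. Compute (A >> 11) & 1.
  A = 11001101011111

Bit 11 is the 12th from the right.
  11001101011111
    ^
That bit is 0.

Answer: 0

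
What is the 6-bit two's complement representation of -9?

1. Binary of +9:  001001
2. Invert bits:     110110
3. Add 1:           110111

Answer: 110111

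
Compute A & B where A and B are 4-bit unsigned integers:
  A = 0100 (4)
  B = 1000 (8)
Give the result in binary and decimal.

Apply & to each column (1 only where both bits are 1):
  0100
& 1000
------
  0000

Answer: 0000 (0)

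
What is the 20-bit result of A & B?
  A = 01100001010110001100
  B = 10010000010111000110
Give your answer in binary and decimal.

Apply & to each column (1 only where both bits are 1):
  01100001010110001100
& 10010000010111000110
----------------------
  00000000010110000100

Answer: 00000000010110000100 (1412)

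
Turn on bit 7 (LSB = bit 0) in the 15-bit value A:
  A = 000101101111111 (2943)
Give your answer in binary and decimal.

Mask = 1 << 7 = 000000010000000
Bit 7 of A is 0, so OR-ing with the mask flips it to 1.
  000101101111111
| 000000010000000
-----------------
  000101111111111

Answer: 000101111111111 (3071)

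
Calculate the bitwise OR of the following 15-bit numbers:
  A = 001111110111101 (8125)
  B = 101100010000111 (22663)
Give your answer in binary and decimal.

Apply | to each column (1 where either bit is 1):
  001111110111101
| 101100010000111
-----------------
  101111110111111

Answer: 101111110111111 (24511)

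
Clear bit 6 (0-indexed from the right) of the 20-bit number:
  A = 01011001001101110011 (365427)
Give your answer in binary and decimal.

Mask = ~(1 << 6) = 11111111111110111111
Bit 6 of A is 1, so AND-ing with the mask clears it to 0.
  01011001001101110011
& 11111111111110111111
----------------------
  01011001001100110011

Answer: 01011001001100110011 (365363)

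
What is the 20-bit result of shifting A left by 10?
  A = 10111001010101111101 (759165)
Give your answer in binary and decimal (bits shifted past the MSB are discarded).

Shift left by 10: drop the top 10 bit(s), append 10 zero(s) on the right.
  10111001010101111101  ->  discard [1011100101], keep [0101111101], append 0000000000
= 01011111010000000000

Answer: 01011111010000000000 (390144)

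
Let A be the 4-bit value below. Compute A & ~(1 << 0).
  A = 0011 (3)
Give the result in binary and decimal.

Mask = ~(1 << 0) = 1110
Bit 0 of A is 1, so AND-ing with the mask clears it to 0.
  0011
& 1110
------
  0010

Answer: 0010 (2)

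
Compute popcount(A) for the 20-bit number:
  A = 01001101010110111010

01001101010110111010
1-bits at positions (from bit 0 = LSB): 1, 3, 4, 5, 7, 8, 10, 12, 14, 15, 18
Count = 11

Answer: 11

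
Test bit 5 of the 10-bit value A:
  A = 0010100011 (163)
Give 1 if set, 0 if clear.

Bit 5 is the 6th from the right.
  0010100011
      ^
That bit is 1.

Answer: 1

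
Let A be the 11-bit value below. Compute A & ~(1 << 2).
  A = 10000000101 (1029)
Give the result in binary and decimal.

Mask = ~(1 << 2) = 11111111011
Bit 2 of A is 1, so AND-ing with the mask clears it to 0.
  10000000101
& 11111111011
-------------
  10000000001

Answer: 10000000001 (1025)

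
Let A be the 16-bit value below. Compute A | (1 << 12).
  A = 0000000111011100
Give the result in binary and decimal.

Mask = 1 << 12 = 0001000000000000
Bit 12 of A is 0, so OR-ing with the mask flips it to 1.
  0000000111011100
| 0001000000000000
------------------
  0001000111011100

Answer: 0001000111011100 (4572)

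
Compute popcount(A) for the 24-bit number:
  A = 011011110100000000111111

011011110100000000111111
1-bits at positions (from bit 0 = LSB): 0, 1, 2, 3, 4, 5, 14, 16, 17, 18, 19, 21, 22
Count = 13

Answer: 13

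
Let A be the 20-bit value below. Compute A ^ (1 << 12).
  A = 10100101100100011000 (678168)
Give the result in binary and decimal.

Mask = 1 << 12 = 00000001000000000000
Bit 12 of A is 1; XOR with the mask flips it to 0.
  10100101100100011000
^ 00000001000000000000
----------------------
  10100100100100011000

Answer: 10100100100100011000 (674072)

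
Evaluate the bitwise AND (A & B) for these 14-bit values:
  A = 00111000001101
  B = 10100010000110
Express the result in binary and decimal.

Apply & to each column (1 only where both bits are 1):
  00111000001101
& 10100010000110
----------------
  00100000000100

Answer: 00100000000100 (2052)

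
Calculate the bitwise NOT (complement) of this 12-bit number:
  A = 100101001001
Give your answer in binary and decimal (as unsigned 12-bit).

Flip each bit (0->1, 1->0):
  100101001001
  011010110110

Answer: 011010110110 (1718)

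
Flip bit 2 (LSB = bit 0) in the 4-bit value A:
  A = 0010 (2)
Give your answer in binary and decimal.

Mask = 1 << 2 = 0100
Bit 2 of A is 0; XOR with the mask flips it to 1.
  0010
^ 0100
------
  0110

Answer: 0110 (6)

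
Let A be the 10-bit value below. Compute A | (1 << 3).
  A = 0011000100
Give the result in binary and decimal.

Mask = 1 << 3 = 0000001000
Bit 3 of A is 0, so OR-ing with the mask flips it to 1.
  0011000100
| 0000001000
------------
  0011001100

Answer: 0011001100 (204)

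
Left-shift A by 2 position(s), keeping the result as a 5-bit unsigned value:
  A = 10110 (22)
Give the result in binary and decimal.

Shift left by 2: drop the top 2 bit(s), append 2 zero(s) on the right.
  10110  ->  discard [10], keep [110], append 00
= 11000

Answer: 11000 (24)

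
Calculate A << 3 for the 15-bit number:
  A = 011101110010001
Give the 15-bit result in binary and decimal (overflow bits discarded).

Shift left by 3: drop the top 3 bit(s), append 3 zero(s) on the right.
  011101110010001  ->  discard [011], keep [101110010001], append 000
= 101110010001000

Answer: 101110010001000 (23688)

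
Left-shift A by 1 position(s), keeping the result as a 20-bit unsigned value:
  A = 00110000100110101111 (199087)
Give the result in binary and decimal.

Shift left by 1: drop the top 1 bit(s), append 1 zero(s) on the right.
  00110000100110101111  ->  discard [0], keep [0110000100110101111], append 0
= 01100001001101011110

Answer: 01100001001101011110 (398174)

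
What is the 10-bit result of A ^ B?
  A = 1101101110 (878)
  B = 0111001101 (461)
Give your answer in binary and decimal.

Apply ^ to each column (1 where bits differ):
  1101101110
^ 0111001101
------------
  1010100011

Answer: 1010100011 (675)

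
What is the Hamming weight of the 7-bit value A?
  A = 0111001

0111001
1-bits at positions (from bit 0 = LSB): 0, 3, 4, 5
Count = 4

Answer: 4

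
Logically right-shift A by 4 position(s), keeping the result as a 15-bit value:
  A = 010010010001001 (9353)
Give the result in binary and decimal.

Logical shift right by 4: drop the bottom 4 bit(s), prepend 4 zero(s) on the left.
  010010010001001  ->  keep [01001001000], discard [1001], prepend 0000
= 000001001001000

Answer: 000001001001000 (584)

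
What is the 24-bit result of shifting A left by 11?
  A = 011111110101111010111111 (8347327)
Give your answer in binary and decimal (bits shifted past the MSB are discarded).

Shift left by 11: drop the top 11 bit(s), append 11 zero(s) on the right.
  011111110101111010111111  ->  discard [01111111010], keep [1111010111111], append 00000000000
= 111101011111100000000000

Answer: 111101011111100000000000 (16119808)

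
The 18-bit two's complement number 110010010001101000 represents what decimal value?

MSB is 1, so the value is negative. Find the magnitude:
1. Invert bits:  001101101110010111
2. Add 1:        001101101110011000  = 56216
3. Apply sign:   -56216

Answer: -56216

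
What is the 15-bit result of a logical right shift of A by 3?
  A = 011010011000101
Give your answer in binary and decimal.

Logical shift right by 3: drop the bottom 3 bit(s), prepend 3 zero(s) on the left.
  011010011000101  ->  keep [011010011000], discard [101], prepend 000
= 000011010011000

Answer: 000011010011000 (1688)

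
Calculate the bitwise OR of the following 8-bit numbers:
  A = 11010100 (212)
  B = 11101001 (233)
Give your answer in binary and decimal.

Apply | to each column (1 where either bit is 1):
  11010100
| 11101001
----------
  11111101

Answer: 11111101 (253)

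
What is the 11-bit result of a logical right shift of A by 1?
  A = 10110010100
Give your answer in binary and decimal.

Logical shift right by 1: drop the bottom 1 bit(s), prepend 1 zero(s) on the left.
  10110010100  ->  keep [1011001010], discard [0], prepend 0
= 01011001010

Answer: 01011001010 (714)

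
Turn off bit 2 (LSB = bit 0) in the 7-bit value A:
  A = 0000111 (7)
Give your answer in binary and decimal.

Mask = ~(1 << 2) = 1111011
Bit 2 of A is 1, so AND-ing with the mask clears it to 0.
  0000111
& 1111011
---------
  0000011

Answer: 0000011 (3)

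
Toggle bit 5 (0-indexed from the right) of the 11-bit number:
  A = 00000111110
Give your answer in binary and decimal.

Mask = 1 << 5 = 00000100000
Bit 5 of A is 1; XOR with the mask flips it to 0.
  00000111110
^ 00000100000
-------------
  00000011110

Answer: 00000011110 (30)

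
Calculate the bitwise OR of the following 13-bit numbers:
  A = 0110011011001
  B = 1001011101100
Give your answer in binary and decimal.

Apply | to each column (1 where either bit is 1):
  0110011011001
| 1001011101100
---------------
  1111011111101

Answer: 1111011111101 (7933)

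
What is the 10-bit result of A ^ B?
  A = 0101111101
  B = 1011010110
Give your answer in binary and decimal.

Apply ^ to each column (1 where bits differ):
  0101111101
^ 1011010110
------------
  1110101011

Answer: 1110101011 (939)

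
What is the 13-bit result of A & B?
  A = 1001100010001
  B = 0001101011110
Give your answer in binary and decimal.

Apply & to each column (1 only where both bits are 1):
  1001100010001
& 0001101011110
---------------
  0001100010000

Answer: 0001100010000 (784)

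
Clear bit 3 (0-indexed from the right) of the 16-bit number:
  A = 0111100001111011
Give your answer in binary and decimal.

Mask = ~(1 << 3) = 1111111111110111
Bit 3 of A is 1, so AND-ing with the mask clears it to 0.
  0111100001111011
& 1111111111110111
------------------
  0111100001110011

Answer: 0111100001110011 (30835)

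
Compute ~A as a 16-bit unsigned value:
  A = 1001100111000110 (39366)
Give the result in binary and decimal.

Flip each bit (0->1, 1->0):
  1001100111000110
  0110011000111001

Answer: 0110011000111001 (26169)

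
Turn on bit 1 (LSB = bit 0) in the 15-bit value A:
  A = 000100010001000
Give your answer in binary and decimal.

Mask = 1 << 1 = 000000000000010
Bit 1 of A is 0, so OR-ing with the mask flips it to 1.
  000100010001000
| 000000000000010
-----------------
  000100010001010

Answer: 000100010001010 (2186)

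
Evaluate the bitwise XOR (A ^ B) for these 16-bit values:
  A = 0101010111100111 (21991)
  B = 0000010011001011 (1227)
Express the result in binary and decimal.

Apply ^ to each column (1 where bits differ):
  0101010111100111
^ 0000010011001011
------------------
  0101000100101100

Answer: 0101000100101100 (20780)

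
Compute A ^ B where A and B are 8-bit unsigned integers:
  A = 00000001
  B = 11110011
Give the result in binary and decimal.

Apply ^ to each column (1 where bits differ):
  00000001
^ 11110011
----------
  11110010

Answer: 11110010 (242)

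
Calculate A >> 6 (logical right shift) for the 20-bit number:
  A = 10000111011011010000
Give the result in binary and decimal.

Logical shift right by 6: drop the bottom 6 bit(s), prepend 6 zero(s) on the left.
  10000111011011010000  ->  keep [10000111011011], discard [010000], prepend 000000
= 00000010000111011011

Answer: 00000010000111011011 (8667)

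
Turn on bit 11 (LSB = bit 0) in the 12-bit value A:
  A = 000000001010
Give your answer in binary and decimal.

Mask = 1 << 11 = 100000000000
Bit 11 of A is 0, so OR-ing with the mask flips it to 1.
  000000001010
| 100000000000
--------------
  100000001010

Answer: 100000001010 (2058)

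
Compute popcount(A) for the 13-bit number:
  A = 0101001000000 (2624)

0101001000000
1-bits at positions (from bit 0 = LSB): 6, 9, 11
Count = 3

Answer: 3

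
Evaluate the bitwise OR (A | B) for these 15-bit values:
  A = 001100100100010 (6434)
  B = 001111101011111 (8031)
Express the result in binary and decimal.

Apply | to each column (1 where either bit is 1):
  001100100100010
| 001111101011111
-----------------
  001111101111111

Answer: 001111101111111 (8063)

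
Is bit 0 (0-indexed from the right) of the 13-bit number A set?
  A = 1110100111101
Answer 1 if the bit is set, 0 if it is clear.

Bit 0 is the 1st from the right.
  1110100111101
              ^
That bit is 1.

Answer: 1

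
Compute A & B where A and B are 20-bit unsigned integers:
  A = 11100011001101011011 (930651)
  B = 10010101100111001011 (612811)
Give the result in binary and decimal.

Apply & to each column (1 only where both bits are 1):
  11100011001101011011
& 10010101100111001011
----------------------
  10000001000101001011

Answer: 10000001000101001011 (528715)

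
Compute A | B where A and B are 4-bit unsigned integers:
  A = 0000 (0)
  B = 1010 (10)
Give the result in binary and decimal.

Apply | to each column (1 where either bit is 1):
  0000
| 1010
------
  1010

Answer: 1010 (10)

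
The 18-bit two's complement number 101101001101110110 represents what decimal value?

MSB is 1, so the value is negative. Find the magnitude:
1. Invert bits:  010010110010001001
2. Add 1:        010010110010001010  = 76938
3. Apply sign:   -76938

Answer: -76938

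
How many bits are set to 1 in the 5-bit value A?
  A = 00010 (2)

00010
1-bits at positions (from bit 0 = LSB): 1
Count = 1

Answer: 1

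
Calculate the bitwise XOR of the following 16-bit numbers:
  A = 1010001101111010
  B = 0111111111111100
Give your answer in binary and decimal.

Apply ^ to each column (1 where bits differ):
  1010001101111010
^ 0111111111111100
------------------
  1101110010000110

Answer: 1101110010000110 (56454)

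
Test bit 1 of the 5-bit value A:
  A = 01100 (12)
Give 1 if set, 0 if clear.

Bit 1 is the 2nd from the right.
  01100
     ^
That bit is 0.

Answer: 0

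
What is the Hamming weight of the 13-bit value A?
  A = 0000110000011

0000110000011
1-bits at positions (from bit 0 = LSB): 0, 1, 7, 8
Count = 4

Answer: 4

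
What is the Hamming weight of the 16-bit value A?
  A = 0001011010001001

0001011010001001
1-bits at positions (from bit 0 = LSB): 0, 3, 7, 9, 10, 12
Count = 6

Answer: 6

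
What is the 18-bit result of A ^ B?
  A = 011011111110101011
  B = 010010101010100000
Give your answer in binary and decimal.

Apply ^ to each column (1 where bits differ):
  011011111110101011
^ 010010101010100000
--------------------
  001001010100001011

Answer: 001001010100001011 (38155)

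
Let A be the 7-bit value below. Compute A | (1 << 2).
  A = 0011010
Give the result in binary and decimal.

Mask = 1 << 2 = 0000100
Bit 2 of A is 0, so OR-ing with the mask flips it to 1.
  0011010
| 0000100
---------
  0011110

Answer: 0011110 (30)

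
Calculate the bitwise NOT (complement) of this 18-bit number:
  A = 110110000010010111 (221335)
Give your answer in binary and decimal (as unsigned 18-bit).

Flip each bit (0->1, 1->0):
  110110000010010111
  001001111101101000

Answer: 001001111101101000 (40808)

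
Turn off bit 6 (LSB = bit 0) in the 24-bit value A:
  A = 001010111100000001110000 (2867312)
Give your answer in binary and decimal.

Mask = ~(1 << 6) = 111111111111111110111111
Bit 6 of A is 1, so AND-ing with the mask clears it to 0.
  001010111100000001110000
& 111111111111111110111111
--------------------------
  001010111100000000110000

Answer: 001010111100000000110000 (2867248)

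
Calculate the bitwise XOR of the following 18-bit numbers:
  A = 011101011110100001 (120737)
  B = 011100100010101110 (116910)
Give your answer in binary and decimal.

Apply ^ to each column (1 where bits differ):
  011101011110100001
^ 011100100010101110
--------------------
  000001111100001111

Answer: 000001111100001111 (7951)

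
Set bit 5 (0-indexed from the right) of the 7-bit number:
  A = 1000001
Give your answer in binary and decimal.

Mask = 1 << 5 = 0100000
Bit 5 of A is 0, so OR-ing with the mask flips it to 1.
  1000001
| 0100000
---------
  1100001

Answer: 1100001 (97)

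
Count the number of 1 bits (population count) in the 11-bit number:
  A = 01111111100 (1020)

01111111100
1-bits at positions (from bit 0 = LSB): 2, 3, 4, 5, 6, 7, 8, 9
Count = 8

Answer: 8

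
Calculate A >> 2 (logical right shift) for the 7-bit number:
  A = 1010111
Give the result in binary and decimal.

Logical shift right by 2: drop the bottom 2 bit(s), prepend 2 zero(s) on the left.
  1010111  ->  keep [10101], discard [11], prepend 00
= 0010101

Answer: 0010101 (21)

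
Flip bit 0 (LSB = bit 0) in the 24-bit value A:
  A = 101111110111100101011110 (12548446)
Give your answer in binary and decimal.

Mask = 1 << 0 = 000000000000000000000001
Bit 0 of A is 0; XOR with the mask flips it to 1.
  101111110111100101011110
^ 000000000000000000000001
--------------------------
  101111110111100101011111

Answer: 101111110111100101011111 (12548447)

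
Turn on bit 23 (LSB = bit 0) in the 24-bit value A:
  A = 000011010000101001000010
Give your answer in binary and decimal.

Mask = 1 << 23 = 100000000000000000000000
Bit 23 of A is 0, so OR-ing with the mask flips it to 1.
  000011010000101001000010
| 100000000000000000000000
--------------------------
  100011010000101001000010

Answer: 100011010000101001000010 (9243202)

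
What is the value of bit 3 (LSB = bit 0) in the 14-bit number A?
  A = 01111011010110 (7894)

Bit 3 is the 4th from the right.
  01111011010110
            ^
That bit is 0.

Answer: 0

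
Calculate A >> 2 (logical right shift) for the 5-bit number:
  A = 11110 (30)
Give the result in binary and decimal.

Logical shift right by 2: drop the bottom 2 bit(s), prepend 2 zero(s) on the left.
  11110  ->  keep [111], discard [10], prepend 00
= 00111

Answer: 00111 (7)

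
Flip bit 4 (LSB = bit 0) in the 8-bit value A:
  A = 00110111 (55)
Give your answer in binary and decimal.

Mask = 1 << 4 = 00010000
Bit 4 of A is 1; XOR with the mask flips it to 0.
  00110111
^ 00010000
----------
  00100111

Answer: 00100111 (39)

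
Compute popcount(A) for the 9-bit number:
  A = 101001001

101001001
1-bits at positions (from bit 0 = LSB): 0, 3, 6, 8
Count = 4

Answer: 4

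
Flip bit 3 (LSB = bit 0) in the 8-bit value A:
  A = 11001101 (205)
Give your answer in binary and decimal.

Mask = 1 << 3 = 00001000
Bit 3 of A is 1; XOR with the mask flips it to 0.
  11001101
^ 00001000
----------
  11000101

Answer: 11000101 (197)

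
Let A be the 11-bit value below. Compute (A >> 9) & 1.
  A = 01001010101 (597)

Bit 9 is the 10th from the right.
  01001010101
   ^
That bit is 1.

Answer: 1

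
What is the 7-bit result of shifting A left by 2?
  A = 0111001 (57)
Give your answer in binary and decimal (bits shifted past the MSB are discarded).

Shift left by 2: drop the top 2 bit(s), append 2 zero(s) on the right.
  0111001  ->  discard [01], keep [11001], append 00
= 1100100

Answer: 1100100 (100)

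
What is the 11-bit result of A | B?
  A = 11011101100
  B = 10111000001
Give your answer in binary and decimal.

Apply | to each column (1 where either bit is 1):
  11011101100
| 10111000001
-------------
  11111101101

Answer: 11111101101 (2029)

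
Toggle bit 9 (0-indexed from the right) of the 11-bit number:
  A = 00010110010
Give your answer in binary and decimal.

Mask = 1 << 9 = 01000000000
Bit 9 of A is 0; XOR with the mask flips it to 1.
  00010110010
^ 01000000000
-------------
  01010110010

Answer: 01010110010 (690)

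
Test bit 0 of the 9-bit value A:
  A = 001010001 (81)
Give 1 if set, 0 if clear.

Bit 0 is the 1st from the right.
  001010001
          ^
That bit is 1.

Answer: 1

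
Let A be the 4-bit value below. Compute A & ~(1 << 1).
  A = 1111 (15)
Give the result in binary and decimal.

Mask = ~(1 << 1) = 1101
Bit 1 of A is 1, so AND-ing with the mask clears it to 0.
  1111
& 1101
------
  1101

Answer: 1101 (13)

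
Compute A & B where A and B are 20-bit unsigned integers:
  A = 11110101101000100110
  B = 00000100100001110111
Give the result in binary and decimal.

Apply & to each column (1 only where both bits are 1):
  11110101101000100110
& 00000100100001110111
----------------------
  00000100100000100110

Answer: 00000100100000100110 (18470)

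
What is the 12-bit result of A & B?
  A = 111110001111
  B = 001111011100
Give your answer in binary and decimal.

Apply & to each column (1 only where both bits are 1):
  111110001111
& 001111011100
--------------
  001110001100

Answer: 001110001100 (908)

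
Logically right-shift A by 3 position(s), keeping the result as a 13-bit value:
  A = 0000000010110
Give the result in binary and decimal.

Logical shift right by 3: drop the bottom 3 bit(s), prepend 3 zero(s) on the left.
  0000000010110  ->  keep [0000000010], discard [110], prepend 000
= 0000000000010

Answer: 0000000000010 (2)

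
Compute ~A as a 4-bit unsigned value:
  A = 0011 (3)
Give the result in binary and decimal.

Flip each bit (0->1, 1->0):
  0011
  1100

Answer: 1100 (12)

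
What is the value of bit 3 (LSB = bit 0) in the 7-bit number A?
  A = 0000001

Bit 3 is the 4th from the right.
  0000001
     ^
That bit is 0.

Answer: 0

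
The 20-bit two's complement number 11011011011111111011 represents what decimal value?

MSB is 1, so the value is negative. Find the magnitude:
1. Invert bits:  00100100100000000100
2. Add 1:        00100100100000000101  = 149509
3. Apply sign:   -149509

Answer: -149509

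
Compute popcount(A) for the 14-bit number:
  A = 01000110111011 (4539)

01000110111011
1-bits at positions (from bit 0 = LSB): 0, 1, 3, 4, 5, 7, 8, 12
Count = 8

Answer: 8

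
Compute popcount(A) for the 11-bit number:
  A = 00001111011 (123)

00001111011
1-bits at positions (from bit 0 = LSB): 0, 1, 3, 4, 5, 6
Count = 6

Answer: 6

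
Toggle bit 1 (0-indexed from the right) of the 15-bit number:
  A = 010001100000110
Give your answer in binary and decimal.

Mask = 1 << 1 = 000000000000010
Bit 1 of A is 1; XOR with the mask flips it to 0.
  010001100000110
^ 000000000000010
-----------------
  010001100000100

Answer: 010001100000100 (8964)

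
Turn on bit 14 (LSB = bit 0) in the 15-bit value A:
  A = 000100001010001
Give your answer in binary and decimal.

Mask = 1 << 14 = 100000000000000
Bit 14 of A is 0, so OR-ing with the mask flips it to 1.
  000100001010001
| 100000000000000
-----------------
  100100001010001

Answer: 100100001010001 (18513)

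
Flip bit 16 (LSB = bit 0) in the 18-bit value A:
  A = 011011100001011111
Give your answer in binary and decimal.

Mask = 1 << 16 = 010000000000000000
Bit 16 of A is 1; XOR with the mask flips it to 0.
  011011100001011111
^ 010000000000000000
--------------------
  001011100001011111

Answer: 001011100001011111 (47199)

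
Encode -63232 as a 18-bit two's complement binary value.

1. Binary of +63232:  001111011100000000
2. Invert bits:     110000100011111111
3. Add 1:           110000100100000000

Answer: 110000100100000000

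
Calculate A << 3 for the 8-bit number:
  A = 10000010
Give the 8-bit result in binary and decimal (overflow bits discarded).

Shift left by 3: drop the top 3 bit(s), append 3 zero(s) on the right.
  10000010  ->  discard [100], keep [00010], append 000
= 00010000

Answer: 00010000 (16)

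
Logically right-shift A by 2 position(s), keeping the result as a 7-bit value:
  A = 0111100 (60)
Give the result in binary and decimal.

Logical shift right by 2: drop the bottom 2 bit(s), prepend 2 zero(s) on the left.
  0111100  ->  keep [01111], discard [00], prepend 00
= 0001111

Answer: 0001111 (15)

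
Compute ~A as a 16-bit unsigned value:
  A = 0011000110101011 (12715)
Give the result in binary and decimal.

Flip each bit (0->1, 1->0):
  0011000110101011
  1100111001010100

Answer: 1100111001010100 (52820)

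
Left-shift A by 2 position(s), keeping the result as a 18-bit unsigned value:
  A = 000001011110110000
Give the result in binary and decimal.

Shift left by 2: drop the top 2 bit(s), append 2 zero(s) on the right.
  000001011110110000  ->  discard [00], keep [0001011110110000], append 00
= 000101111011000000

Answer: 000101111011000000 (24256)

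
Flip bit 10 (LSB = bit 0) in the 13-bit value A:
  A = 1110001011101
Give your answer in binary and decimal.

Mask = 1 << 10 = 0010000000000
Bit 10 of A is 1; XOR with the mask flips it to 0.
  1110001011101
^ 0010000000000
---------------
  1100001011101

Answer: 1100001011101 (6237)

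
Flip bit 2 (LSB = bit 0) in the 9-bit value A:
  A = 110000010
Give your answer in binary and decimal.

Mask = 1 << 2 = 000000100
Bit 2 of A is 0; XOR with the mask flips it to 1.
  110000010
^ 000000100
-----------
  110000110

Answer: 110000110 (390)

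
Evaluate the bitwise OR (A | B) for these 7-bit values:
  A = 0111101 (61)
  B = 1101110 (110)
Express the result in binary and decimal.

Apply | to each column (1 where either bit is 1):
  0111101
| 1101110
---------
  1111111

Answer: 1111111 (127)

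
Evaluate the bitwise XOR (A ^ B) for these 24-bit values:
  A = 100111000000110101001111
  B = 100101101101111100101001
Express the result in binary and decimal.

Apply ^ to each column (1 where bits differ):
  100111000000110101001111
^ 100101101101111100101001
--------------------------
  000010101101001001100110

Answer: 000010101101001001100110 (709222)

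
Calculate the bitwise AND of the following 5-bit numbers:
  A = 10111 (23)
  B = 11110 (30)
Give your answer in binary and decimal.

Apply & to each column (1 only where both bits are 1):
  10111
& 11110
-------
  10110

Answer: 10110 (22)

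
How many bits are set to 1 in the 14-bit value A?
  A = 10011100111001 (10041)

10011100111001
1-bits at positions (from bit 0 = LSB): 0, 3, 4, 5, 8, 9, 10, 13
Count = 8

Answer: 8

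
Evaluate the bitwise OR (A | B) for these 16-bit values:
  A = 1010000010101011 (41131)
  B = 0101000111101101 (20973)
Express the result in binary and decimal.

Apply | to each column (1 where either bit is 1):
  1010000010101011
| 0101000111101101
------------------
  1111000111101111

Answer: 1111000111101111 (61935)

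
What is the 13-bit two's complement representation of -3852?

1. Binary of +3852:  0111100001100
2. Invert bits:     1000011110011
3. Add 1:           1000011110100

Answer: 1000011110100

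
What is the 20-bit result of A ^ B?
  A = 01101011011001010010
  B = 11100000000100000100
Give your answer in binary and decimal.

Apply ^ to each column (1 where bits differ):
  01101011011001010010
^ 11100000000100000100
----------------------
  10001011011101010110

Answer: 10001011011101010110 (571222)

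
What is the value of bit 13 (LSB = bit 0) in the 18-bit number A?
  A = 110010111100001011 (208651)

Bit 13 is the 14th from the right.
  110010111100001011
      ^
That bit is 1.

Answer: 1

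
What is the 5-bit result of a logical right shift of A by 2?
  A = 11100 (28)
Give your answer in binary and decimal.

Logical shift right by 2: drop the bottom 2 bit(s), prepend 2 zero(s) on the left.
  11100  ->  keep [111], discard [00], prepend 00
= 00111

Answer: 00111 (7)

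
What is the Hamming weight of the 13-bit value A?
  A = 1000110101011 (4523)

1000110101011
1-bits at positions (from bit 0 = LSB): 0, 1, 3, 5, 7, 8, 12
Count = 7

Answer: 7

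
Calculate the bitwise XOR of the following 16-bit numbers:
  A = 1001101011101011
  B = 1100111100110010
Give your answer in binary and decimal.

Apply ^ to each column (1 where bits differ):
  1001101011101011
^ 1100111100110010
------------------
  0101010111011001

Answer: 0101010111011001 (21977)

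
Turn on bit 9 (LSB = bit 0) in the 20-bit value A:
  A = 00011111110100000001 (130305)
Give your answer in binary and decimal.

Mask = 1 << 9 = 00000000001000000000
Bit 9 of A is 0, so OR-ing with the mask flips it to 1.
  00011111110100000001
| 00000000001000000000
----------------------
  00011111111100000001

Answer: 00011111111100000001 (130817)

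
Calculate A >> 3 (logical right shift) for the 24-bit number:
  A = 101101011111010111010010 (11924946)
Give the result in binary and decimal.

Logical shift right by 3: drop the bottom 3 bit(s), prepend 3 zero(s) on the left.
  101101011111010111010010  ->  keep [101101011111010111010], discard [010], prepend 000
= 000101101011111010111010

Answer: 000101101011111010111010 (1490618)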